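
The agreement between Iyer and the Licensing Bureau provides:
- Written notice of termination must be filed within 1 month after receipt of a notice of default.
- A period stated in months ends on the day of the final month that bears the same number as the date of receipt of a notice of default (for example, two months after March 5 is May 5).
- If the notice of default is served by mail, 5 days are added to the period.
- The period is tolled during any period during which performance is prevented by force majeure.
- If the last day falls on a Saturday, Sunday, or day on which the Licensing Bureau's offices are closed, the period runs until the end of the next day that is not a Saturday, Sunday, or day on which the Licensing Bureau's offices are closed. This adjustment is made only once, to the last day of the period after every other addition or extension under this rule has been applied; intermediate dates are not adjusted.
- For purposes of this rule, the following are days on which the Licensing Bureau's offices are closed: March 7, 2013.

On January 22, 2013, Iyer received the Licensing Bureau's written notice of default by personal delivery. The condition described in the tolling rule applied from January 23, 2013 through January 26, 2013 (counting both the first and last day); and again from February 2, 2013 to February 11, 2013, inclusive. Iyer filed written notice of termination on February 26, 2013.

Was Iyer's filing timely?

Yes

1 month after January 22, 2013 is February 22, 2013.
Service was not by mail, so no mail extension applies.
From January 23, 2013 through January 26, 2013 inclusive is 4 days; tolling adds 4 days: February 22, 2013 + 4 days = February 26, 2013.
From February 2, 2013 through February 11, 2013 inclusive is 10 days; tolling adds 10 days: February 26, 2013 + 10 days = March 8, 2013.
March 8, 2013 is a Friday and not a day on which the Licensing Bureau's offices are closed, so no extension applies.
The deadline is March 8, 2013; the filing on February 26, 2013 is on or before that date.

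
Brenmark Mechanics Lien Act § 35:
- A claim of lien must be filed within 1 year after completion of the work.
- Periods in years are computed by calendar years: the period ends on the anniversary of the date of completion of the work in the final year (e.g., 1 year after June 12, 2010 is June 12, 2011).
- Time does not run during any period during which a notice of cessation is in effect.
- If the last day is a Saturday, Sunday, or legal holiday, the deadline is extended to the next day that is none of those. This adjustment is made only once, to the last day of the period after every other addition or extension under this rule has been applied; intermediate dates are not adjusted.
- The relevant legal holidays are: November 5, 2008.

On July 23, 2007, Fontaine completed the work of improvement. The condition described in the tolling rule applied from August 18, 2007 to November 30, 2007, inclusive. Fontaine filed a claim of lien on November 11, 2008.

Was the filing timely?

1 year after July 23, 2007 is July 23, 2008.
From August 18, 2007 through November 30, 2007 inclusive is 105 days; tolling adds 105 days: July 23, 2008 + 105 days = November 5, 2008.
November 5, 2008 is a listed holiday. The next qualifying day is November 6, 2008.
The deadline is November 6, 2008; the filing on November 11, 2008 is after that date.

No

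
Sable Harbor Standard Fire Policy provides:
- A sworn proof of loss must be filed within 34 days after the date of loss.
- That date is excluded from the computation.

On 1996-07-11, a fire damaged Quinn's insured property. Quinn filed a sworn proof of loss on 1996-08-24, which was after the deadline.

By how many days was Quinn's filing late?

10 days

34 days after 1996-07-11 is August 14, 1996.
The deadline is August 14, 1996; from August 14, 1996 to August 24, 1996 is 10 days.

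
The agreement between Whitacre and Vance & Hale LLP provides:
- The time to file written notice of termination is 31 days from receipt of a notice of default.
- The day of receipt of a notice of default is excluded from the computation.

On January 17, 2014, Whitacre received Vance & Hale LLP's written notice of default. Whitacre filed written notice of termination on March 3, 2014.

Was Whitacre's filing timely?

No

31 days after January 17, 2014 is February 17, 2014.
The deadline is February 17, 2014; the filing on March 3, 2014 is after that date.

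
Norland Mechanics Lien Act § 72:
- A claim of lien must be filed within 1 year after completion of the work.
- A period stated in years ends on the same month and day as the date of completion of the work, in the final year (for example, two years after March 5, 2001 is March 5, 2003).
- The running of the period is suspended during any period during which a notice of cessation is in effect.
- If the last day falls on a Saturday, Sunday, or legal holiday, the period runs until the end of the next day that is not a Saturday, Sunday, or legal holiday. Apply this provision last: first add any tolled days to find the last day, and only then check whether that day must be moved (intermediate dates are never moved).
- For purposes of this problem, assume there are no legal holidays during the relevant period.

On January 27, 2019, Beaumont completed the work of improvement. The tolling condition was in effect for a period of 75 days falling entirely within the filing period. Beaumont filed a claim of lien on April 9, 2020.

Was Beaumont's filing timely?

Yes

1 year after January 27, 2019 is January 27, 2020.
Tolling adds 75 days: January 27, 2020 + 75 days = April 11, 2020.
April 11, 2020 is Saturday; April 12, 2020 is Sunday. The next qualifying day is April 13, 2020.
The deadline is April 13, 2020; the filing on April 9, 2020 is on or before that date.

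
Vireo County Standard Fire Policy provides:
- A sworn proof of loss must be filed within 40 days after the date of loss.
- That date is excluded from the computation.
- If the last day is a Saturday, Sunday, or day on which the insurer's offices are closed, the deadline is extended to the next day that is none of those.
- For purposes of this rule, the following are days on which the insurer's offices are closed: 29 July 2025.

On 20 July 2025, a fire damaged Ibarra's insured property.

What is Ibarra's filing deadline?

August 29, 2025

40 days after 20 July 2025 is August 29, 2025.
August 29, 2025 is a Friday and not a day on which the insurer's offices are closed, so no extension applies.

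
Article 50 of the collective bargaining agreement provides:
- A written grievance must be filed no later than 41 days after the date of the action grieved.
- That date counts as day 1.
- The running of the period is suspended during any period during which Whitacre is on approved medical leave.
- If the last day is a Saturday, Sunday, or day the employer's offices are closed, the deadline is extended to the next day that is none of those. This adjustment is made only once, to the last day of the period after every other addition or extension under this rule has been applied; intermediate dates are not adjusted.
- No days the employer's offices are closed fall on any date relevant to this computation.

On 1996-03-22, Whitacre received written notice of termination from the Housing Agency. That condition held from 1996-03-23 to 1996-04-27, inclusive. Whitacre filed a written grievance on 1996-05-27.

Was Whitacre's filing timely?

Yes

Counting 1996-03-22 as day 1, day 41 is May 1, 1996.
From March 23, 1996 through April 27, 1996 inclusive is 36 days; tolling adds 36 days: May 1, 1996 + 36 days = June 6, 1996.
June 6, 1996 is a Thursday and not a day the employer's offices are closed, so no extension applies.
The deadline is June 6, 1996; the filing on May 27, 1996 is on or before that date.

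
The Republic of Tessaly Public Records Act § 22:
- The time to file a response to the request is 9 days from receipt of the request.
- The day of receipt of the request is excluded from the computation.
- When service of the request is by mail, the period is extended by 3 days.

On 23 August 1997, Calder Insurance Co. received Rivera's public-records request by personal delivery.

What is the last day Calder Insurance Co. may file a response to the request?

September 1, 1997

9 days after 23 August 1997 is September 1, 1997.
Service was not by mail, so no mail extension applies.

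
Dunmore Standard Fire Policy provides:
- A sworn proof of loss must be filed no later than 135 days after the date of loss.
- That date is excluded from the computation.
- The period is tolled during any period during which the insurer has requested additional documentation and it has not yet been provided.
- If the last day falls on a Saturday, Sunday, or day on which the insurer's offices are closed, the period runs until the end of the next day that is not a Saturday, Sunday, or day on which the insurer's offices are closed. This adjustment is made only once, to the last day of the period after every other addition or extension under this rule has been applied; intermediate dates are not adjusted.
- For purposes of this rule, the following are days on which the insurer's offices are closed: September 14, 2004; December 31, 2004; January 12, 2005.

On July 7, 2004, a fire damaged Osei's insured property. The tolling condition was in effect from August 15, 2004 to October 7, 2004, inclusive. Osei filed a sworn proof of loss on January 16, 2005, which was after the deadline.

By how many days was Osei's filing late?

3 days

135 days after July 7, 2004 is November 19, 2004.
From August 15, 2004 through October 7, 2004 inclusive is 54 days; tolling adds 54 days: November 19, 2004 + 54 days = January 12, 2005.
January 12, 2005 is a listed holiday. The next qualifying day is January 13, 2005.
The deadline is January 13, 2005; from January 13, 2005 to January 16, 2005 is 3 days.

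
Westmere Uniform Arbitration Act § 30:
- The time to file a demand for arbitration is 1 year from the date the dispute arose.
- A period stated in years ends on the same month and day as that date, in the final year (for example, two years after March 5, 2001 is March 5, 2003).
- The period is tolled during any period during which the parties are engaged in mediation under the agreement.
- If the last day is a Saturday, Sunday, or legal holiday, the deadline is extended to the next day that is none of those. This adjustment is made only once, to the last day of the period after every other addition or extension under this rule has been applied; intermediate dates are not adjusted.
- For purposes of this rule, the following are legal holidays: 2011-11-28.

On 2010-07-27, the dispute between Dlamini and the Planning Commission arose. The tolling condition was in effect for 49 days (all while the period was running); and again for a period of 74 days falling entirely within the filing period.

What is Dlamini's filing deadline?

November 29, 2011

1 year after 2010-07-27 is July 27, 2011.
Tolling adds 49 days: July 27, 2011 + 49 days = September 14, 2011.
Tolling adds 74 days: September 14, 2011 + 74 days = November 27, 2011.
November 27, 2011 is Sunday; November 28, 2011 is a listed holiday. The next qualifying day is November 29, 2011.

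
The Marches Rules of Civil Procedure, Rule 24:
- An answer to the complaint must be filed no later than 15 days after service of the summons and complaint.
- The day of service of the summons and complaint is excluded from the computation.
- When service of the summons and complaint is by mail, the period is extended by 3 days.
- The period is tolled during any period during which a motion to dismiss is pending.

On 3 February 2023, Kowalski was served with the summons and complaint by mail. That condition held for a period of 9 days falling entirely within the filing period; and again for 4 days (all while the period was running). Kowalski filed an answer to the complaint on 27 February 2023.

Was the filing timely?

Yes

15 days after 3 February 2023 is February 18, 2023.
Service was by mail, adding 3 days: February 18, 2023 + 3 days = February 21, 2023.
Tolling adds 9 days: February 21, 2023 + 9 days = March 2, 2023.
Tolling adds 4 days: March 2, 2023 + 4 days = March 6, 2023.
The deadline is March 6, 2023; the filing on February 27, 2023 is on or before that date.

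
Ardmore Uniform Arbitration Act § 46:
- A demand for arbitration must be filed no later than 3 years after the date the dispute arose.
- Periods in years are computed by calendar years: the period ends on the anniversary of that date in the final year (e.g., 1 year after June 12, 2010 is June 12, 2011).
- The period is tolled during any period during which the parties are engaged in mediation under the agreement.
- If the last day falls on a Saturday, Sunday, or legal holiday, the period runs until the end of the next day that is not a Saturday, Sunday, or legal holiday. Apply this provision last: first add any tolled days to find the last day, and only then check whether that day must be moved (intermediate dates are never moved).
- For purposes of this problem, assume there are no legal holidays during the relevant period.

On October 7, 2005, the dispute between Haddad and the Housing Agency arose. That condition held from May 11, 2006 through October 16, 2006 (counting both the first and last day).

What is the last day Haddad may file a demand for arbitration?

3 years after October 7, 2005 is October 7, 2008.
From May 11, 2006 through October 16, 2006 inclusive is 159 days; tolling adds 159 days: October 7, 2008 + 159 days = March 15, 2009.
March 15, 2009 is Sunday. The next qualifying day is March 16, 2009.

March 16, 2009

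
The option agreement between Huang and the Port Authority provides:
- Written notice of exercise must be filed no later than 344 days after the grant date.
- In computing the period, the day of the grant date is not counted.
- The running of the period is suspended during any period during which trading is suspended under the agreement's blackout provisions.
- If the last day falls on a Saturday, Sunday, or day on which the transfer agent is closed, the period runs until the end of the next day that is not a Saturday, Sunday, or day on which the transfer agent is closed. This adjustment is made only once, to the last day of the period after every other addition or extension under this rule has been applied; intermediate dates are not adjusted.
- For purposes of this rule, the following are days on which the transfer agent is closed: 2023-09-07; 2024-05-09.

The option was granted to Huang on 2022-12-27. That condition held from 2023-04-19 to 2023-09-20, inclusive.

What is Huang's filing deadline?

344 days after 2022-12-27 is December 6, 2023.
From April 19, 2023 through September 20, 2023 inclusive is 155 days; tolling adds 155 days: December 6, 2023 + 155 days = May 9, 2024.
May 9, 2024 is a listed holiday. The next qualifying day is May 10, 2024.

May 10, 2024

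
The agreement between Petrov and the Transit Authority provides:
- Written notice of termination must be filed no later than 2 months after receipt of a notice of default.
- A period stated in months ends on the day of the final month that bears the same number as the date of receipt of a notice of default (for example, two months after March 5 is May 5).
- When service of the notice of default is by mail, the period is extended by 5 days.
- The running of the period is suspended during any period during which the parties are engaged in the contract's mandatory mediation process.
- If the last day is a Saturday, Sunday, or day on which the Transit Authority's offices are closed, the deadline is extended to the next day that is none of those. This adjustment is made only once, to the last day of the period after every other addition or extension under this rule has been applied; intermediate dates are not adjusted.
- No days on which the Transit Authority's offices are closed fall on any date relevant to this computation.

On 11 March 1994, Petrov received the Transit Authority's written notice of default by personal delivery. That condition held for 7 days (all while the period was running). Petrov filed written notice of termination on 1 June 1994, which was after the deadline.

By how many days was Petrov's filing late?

14 days

2 months after 11 March 1994 is May 11, 1994.
Service was not by mail, so no mail extension applies.
Tolling adds 7 days: May 11, 1994 + 7 days = May 18, 1994.
May 18, 1994 is a Wednesday and not a day on which the Transit Authority's offices are closed, so no extension applies.
The deadline is May 18, 1994; from May 18, 1994 to June 1, 1994 is 14 days.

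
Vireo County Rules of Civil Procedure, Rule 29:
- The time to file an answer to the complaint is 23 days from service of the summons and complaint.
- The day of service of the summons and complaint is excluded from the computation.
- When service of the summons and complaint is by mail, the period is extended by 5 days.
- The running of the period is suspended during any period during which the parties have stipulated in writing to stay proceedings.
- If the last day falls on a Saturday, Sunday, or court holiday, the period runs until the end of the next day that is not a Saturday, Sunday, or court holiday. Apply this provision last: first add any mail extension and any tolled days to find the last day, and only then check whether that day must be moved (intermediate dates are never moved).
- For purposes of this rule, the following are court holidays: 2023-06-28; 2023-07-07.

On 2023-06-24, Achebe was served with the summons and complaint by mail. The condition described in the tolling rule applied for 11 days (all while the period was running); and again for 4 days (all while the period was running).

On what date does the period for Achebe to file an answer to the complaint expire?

23 days after 2023-06-24 is July 17, 2023.
Service was by mail, adding 5 days: July 17, 2023 + 5 days = July 22, 2023.
Tolling adds 11 days: July 22, 2023 + 11 days = August 2, 2023.
Tolling adds 4 days: August 2, 2023 + 4 days = August 6, 2023.
August 6, 2023 is Sunday. The next qualifying day is August 7, 2023.

August 7, 2023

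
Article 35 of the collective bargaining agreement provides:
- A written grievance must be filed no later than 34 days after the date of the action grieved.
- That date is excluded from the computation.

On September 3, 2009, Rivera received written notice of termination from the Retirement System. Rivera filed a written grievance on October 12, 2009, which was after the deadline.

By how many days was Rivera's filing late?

5 days

34 days after September 3, 2009 is October 7, 2009.
The deadline is October 7, 2009; from October 7, 2009 to October 12, 2009 is 5 days.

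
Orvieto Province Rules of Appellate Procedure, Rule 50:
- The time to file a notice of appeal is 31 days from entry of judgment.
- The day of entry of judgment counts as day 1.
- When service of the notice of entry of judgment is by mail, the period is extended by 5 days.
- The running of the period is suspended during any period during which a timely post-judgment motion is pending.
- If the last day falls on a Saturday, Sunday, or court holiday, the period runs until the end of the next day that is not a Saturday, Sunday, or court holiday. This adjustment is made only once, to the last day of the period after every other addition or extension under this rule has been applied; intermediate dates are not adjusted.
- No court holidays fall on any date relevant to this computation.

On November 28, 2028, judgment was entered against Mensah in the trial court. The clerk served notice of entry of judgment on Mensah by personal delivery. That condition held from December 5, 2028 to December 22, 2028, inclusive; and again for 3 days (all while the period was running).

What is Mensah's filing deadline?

Counting November 28, 2028 as day 1, day 31 is December 28, 2028.
Service was not by mail, so no mail extension applies.
From December 5, 2028 through December 22, 2028 inclusive is 18 days; tolling adds 18 days: December 28, 2028 + 18 days = January 15, 2029.
Tolling adds 3 days: January 15, 2029 + 3 days = January 18, 2029.
January 18, 2029 is a Thursday and not a court holiday, so no extension applies.

January 18, 2029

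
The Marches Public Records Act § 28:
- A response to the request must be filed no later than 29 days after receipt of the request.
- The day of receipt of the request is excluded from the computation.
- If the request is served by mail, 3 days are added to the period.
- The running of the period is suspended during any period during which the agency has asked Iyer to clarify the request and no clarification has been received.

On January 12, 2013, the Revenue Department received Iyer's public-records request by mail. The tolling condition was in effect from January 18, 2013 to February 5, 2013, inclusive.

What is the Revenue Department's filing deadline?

29 days after January 12, 2013 is February 10, 2013.
Service was by mail, adding 3 days: February 10, 2013 + 3 days = February 13, 2013.
From January 18, 2013 through February 5, 2013 inclusive is 19 days; tolling adds 19 days: February 13, 2013 + 19 days = March 4, 2013.

March 4, 2013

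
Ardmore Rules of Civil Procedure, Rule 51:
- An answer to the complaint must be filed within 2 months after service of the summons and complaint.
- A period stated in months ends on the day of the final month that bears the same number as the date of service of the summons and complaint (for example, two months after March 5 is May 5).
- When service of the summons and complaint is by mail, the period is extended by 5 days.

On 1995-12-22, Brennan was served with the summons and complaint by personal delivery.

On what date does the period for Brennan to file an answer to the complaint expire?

2 months after 1995-12-22 is February 22, 1996.
Service was not by mail, so no mail extension applies.

February 22, 1996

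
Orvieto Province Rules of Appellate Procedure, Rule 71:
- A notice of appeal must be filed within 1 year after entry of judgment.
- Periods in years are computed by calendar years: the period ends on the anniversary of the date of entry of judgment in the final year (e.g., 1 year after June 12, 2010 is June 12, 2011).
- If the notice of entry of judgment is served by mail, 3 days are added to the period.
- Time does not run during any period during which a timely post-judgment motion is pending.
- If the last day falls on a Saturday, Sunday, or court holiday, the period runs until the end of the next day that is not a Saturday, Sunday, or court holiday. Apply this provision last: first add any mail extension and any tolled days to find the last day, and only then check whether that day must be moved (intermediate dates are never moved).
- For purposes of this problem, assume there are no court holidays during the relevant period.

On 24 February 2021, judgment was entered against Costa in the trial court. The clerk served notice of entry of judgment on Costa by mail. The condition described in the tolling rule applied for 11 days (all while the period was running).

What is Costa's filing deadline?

March 10, 2022

1 year after 24 February 2021 is February 24, 2022.
Service was by mail, adding 3 days: February 24, 2022 + 3 days = February 27, 2022.
Tolling adds 11 days: February 27, 2022 + 11 days = March 10, 2022.
March 10, 2022 is a Thursday and not a court holiday, so no extension applies.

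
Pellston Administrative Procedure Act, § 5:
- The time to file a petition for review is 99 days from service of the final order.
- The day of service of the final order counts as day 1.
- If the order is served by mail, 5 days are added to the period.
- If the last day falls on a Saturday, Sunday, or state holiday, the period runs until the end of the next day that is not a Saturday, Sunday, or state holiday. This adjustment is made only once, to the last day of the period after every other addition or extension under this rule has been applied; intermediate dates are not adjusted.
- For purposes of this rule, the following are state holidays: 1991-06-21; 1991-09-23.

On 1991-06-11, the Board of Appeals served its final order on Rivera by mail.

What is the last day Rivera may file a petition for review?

Counting 1991-06-11 as day 1, day 99 is September 17, 1991.
Service was by mail, adding 5 days: September 17, 1991 + 5 days = September 22, 1991.
September 22, 1991 is Sunday; September 23, 1991 is a listed holiday. The next qualifying day is September 24, 1991.

September 24, 1991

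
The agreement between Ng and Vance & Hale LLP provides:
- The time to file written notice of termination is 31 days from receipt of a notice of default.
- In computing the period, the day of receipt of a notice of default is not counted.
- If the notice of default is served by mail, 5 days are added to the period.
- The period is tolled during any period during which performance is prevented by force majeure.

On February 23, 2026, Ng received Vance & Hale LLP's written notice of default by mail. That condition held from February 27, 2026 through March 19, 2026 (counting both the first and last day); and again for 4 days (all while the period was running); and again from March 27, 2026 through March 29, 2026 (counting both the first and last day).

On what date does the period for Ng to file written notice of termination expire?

31 days after February 23, 2026 is March 26, 2026.
Service was by mail, adding 5 days: March 26, 2026 + 5 days = March 31, 2026.
From February 27, 2026 through March 19, 2026 inclusive is 21 days; tolling adds 21 days: March 31, 2026 + 21 days = April 21, 2026.
Tolling adds 4 days: April 21, 2026 + 4 days = April 25, 2026.
From March 27, 2026 through March 29, 2026 inclusive is 3 days; tolling adds 3 days: April 25, 2026 + 3 days = April 28, 2026.

April 28, 2026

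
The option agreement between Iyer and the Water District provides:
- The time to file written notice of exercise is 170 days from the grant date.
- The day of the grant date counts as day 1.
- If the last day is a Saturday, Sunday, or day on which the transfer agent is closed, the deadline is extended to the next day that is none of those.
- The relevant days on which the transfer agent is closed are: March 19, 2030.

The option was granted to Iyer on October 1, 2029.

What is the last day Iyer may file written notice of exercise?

March 20, 2030

Counting October 1, 2029 as day 1, day 170 is March 19, 2030.
March 19, 2030 is a listed holiday. The next qualifying day is March 20, 2030.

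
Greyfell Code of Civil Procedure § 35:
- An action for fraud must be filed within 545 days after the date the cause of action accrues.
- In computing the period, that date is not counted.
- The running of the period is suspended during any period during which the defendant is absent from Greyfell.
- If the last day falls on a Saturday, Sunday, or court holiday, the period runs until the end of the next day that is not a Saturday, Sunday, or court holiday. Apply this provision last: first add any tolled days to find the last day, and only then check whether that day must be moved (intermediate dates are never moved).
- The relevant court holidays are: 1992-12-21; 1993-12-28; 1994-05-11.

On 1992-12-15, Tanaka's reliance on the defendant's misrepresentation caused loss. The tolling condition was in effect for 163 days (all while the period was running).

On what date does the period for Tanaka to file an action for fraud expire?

November 23, 1994

545 days after 1992-12-15 is June 13, 1994.
Tolling adds 163 days: June 13, 1994 + 163 days = November 23, 1994.
November 23, 1994 is a Wednesday and not a court holiday, so no extension applies.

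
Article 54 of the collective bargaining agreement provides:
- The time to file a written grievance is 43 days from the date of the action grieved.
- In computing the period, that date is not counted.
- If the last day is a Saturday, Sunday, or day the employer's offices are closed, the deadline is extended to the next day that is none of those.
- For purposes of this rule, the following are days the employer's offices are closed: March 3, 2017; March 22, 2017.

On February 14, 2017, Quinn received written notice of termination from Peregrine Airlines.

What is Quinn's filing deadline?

43 days after February 14, 2017 is March 29, 2017.
March 29, 2017 is a Wednesday and not a day the employer's offices are closed, so no extension applies.

March 29, 2017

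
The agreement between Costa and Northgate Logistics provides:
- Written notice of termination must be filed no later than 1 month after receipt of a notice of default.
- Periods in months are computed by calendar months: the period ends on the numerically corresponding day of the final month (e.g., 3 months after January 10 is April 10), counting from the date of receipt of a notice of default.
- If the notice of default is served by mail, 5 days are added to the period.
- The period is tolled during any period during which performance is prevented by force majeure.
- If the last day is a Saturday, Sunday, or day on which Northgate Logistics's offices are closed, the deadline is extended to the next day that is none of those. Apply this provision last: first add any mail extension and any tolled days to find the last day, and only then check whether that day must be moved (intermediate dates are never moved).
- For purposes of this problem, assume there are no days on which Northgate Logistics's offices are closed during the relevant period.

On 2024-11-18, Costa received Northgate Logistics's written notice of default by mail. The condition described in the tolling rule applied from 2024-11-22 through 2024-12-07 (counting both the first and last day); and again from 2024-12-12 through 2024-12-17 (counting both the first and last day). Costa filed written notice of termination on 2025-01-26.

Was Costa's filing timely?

1 month after 2024-11-18 is December 18, 2024.
Service was by mail, adding 5 days: December 18, 2024 + 5 days = December 23, 2024.
From November 22, 2024 through December 7, 2024 inclusive is 16 days; tolling adds 16 days: December 23, 2024 + 16 days = January 8, 2025.
From December 12, 2024 through December 17, 2024 inclusive is 6 days; tolling adds 6 days: January 8, 2025 + 6 days = January 14, 2025.
January 14, 2025 is a Tuesday and not a day on which Northgate Logistics's offices are closed, so no extension applies.
The deadline is January 14, 2025; the filing on January 26, 2025 is after that date.

No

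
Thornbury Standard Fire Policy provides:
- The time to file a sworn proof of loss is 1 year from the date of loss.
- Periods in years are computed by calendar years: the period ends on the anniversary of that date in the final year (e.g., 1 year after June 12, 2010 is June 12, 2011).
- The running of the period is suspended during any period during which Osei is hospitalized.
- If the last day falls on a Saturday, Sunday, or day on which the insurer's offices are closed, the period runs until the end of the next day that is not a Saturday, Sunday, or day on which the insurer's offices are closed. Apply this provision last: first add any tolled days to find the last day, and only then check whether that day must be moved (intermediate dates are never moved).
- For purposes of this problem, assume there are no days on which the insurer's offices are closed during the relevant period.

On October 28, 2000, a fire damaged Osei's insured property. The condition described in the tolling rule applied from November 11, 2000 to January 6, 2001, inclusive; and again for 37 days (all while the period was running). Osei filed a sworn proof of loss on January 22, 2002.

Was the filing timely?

Yes

1 year after October 28, 2000 is October 28, 2001.
From November 11, 2000 through January 6, 2001 inclusive is 57 days; tolling adds 57 days: October 28, 2001 + 57 days = December 24, 2001.
Tolling adds 37 days: December 24, 2001 + 37 days = January 30, 2002.
January 30, 2002 is a Wednesday and not a day on which the insurer's offices are closed, so no extension applies.
The deadline is January 30, 2002; the filing on January 22, 2002 is on or before that date.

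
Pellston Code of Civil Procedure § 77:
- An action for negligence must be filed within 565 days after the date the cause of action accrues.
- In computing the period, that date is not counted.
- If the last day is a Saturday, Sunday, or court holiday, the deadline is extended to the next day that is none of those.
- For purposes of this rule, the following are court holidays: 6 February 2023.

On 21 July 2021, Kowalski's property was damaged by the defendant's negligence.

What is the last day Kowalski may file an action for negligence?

February 7, 2023

565 days after 21 July 2021 is February 6, 2023.
February 6, 2023 is a listed holiday. The next qualifying day is February 7, 2023.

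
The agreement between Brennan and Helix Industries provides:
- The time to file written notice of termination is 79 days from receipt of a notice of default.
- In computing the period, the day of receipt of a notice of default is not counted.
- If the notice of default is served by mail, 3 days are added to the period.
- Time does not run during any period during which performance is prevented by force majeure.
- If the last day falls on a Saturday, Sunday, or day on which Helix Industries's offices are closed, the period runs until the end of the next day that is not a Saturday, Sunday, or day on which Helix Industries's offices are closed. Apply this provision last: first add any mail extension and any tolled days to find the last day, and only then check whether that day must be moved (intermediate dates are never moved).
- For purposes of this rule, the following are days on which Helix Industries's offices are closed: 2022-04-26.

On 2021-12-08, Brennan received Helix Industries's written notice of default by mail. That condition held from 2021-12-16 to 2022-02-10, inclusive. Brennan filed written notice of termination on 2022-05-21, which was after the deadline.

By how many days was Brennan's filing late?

79 days after 2021-12-08 is February 25, 2022.
Service was by mail, adding 3 days: February 25, 2022 + 3 days = February 28, 2022.
From December 16, 2021 through February 10, 2022 inclusive is 57 days; tolling adds 57 days: February 28, 2022 + 57 days = April 26, 2022.
April 26, 2022 is a listed holiday. The next qualifying day is April 27, 2022.
The deadline is April 27, 2022; from April 27, 2022 to May 21, 2022 is 24 days.

24 days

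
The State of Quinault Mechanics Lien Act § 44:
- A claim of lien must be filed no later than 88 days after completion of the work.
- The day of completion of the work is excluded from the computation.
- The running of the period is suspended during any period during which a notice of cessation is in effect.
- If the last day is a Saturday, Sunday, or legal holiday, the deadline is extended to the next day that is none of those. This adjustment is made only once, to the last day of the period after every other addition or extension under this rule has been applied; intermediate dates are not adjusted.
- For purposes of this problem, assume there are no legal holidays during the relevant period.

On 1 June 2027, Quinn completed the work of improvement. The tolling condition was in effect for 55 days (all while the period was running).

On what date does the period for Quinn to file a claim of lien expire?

October 22, 2027

88 days after 1 June 2027 is August 28, 2027.
Tolling adds 55 days: August 28, 2027 + 55 days = October 22, 2027.
October 22, 2027 is a Friday and not a legal holiday, so no extension applies.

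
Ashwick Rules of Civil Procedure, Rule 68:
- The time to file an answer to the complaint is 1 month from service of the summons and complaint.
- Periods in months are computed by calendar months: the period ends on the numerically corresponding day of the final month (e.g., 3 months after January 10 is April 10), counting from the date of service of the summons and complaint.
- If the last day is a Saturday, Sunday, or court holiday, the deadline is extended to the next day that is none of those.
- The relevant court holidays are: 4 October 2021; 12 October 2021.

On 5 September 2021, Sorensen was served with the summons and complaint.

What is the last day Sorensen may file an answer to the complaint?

1 month after 5 September 2021 is October 5, 2021.
October 5, 2021 is a Tuesday and not a court holiday, so no extension applies.

October 5, 2021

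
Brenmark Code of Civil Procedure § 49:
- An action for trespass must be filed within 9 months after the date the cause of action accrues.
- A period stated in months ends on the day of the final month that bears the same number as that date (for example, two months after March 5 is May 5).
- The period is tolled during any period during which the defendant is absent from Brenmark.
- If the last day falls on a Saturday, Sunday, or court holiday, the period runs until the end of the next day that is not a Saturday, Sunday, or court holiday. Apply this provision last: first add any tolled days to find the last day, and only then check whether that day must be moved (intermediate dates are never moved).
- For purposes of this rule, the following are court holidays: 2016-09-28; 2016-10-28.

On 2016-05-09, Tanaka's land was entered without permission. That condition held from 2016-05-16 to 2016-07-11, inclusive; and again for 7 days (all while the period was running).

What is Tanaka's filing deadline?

April 14, 2017

9 months after 2016-05-09 is February 9, 2017.
From May 16, 2016 through July 11, 2016 inclusive is 57 days; tolling adds 57 days: February 9, 2017 + 57 days = April 7, 2017.
Tolling adds 7 days: April 7, 2017 + 7 days = April 14, 2017.
April 14, 2017 is a Friday and not a court holiday, so no extension applies.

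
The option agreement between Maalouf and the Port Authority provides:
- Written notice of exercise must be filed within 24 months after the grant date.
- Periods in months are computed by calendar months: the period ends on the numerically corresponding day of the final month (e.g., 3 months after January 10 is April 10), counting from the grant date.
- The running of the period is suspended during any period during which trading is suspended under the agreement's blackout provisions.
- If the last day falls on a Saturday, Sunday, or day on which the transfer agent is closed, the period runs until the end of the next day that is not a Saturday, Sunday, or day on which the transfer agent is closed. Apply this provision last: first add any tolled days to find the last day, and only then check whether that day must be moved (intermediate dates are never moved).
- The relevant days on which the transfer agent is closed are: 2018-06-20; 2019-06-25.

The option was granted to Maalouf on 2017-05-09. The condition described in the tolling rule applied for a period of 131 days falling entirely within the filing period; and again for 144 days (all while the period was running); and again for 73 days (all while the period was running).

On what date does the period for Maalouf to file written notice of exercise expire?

April 21, 2020

24 months after 2017-05-09 is May 9, 2019.
Tolling adds 131 days: May 9, 2019 + 131 days = September 17, 2019.
Tolling adds 144 days: September 17, 2019 + 144 days = February 8, 2020.
Tolling adds 73 days: February 8, 2020 + 73 days = April 21, 2020.
April 21, 2020 is a Tuesday and not a day on which the transfer agent is closed, so no extension applies.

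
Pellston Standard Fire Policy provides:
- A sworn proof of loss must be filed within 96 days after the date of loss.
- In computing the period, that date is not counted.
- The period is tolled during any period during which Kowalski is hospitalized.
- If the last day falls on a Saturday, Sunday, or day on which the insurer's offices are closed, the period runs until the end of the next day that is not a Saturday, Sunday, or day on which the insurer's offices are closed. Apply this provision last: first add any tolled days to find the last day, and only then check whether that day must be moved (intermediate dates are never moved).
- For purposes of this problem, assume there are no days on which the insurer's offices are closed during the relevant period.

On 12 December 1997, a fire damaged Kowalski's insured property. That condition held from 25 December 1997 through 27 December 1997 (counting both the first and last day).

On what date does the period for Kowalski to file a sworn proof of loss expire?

March 23, 1998

96 days after 12 December 1997 is March 18, 1998.
From December 25, 1997 through December 27, 1997 inclusive is 3 days; tolling adds 3 days: March 18, 1998 + 3 days = March 21, 1998.
March 21, 1998 is Saturday; March 22, 1998 is Sunday. The next qualifying day is March 23, 1998.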